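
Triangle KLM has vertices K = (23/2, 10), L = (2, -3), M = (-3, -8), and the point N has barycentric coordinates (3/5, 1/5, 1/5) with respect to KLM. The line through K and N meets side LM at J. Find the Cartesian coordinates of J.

Line KN meets LM where the K-coordinate vanishes; zeroing N's K-weight and renormalizing leaves L, M-weights 1/5 : 1/5 → (1/2, 1/2).
So J = (1/2)·L + (1/2)·M = (-1/2, -11/2).

(-1/2, -11/2)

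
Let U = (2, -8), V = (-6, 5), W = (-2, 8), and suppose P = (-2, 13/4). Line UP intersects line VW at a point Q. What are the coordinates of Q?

Barycentric coordinates of P with respect to UVW: (1/4, 1/4, 1/2).
On side VW the U-coordinate is zero; dropping P's U-weight 1/4 and renormalizing the remaining 1/4 : 1/2 gives weights 1/3, 2/3 on V, W.
Q = (1/3)·(-6, 5) + (2/3)·(-2, 8) = (-10/3, 7).

(-10/3, 7)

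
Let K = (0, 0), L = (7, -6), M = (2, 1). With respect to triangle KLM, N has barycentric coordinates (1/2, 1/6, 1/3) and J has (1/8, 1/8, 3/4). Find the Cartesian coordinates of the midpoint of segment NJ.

Barycentric coordinates of the midpoint are the average: (5/16, 7/48, 13/24).
Converting: (5/16)·K + (7/48)·L + (13/24)·M = (101/48, -1/3).

(101/48, -1/3)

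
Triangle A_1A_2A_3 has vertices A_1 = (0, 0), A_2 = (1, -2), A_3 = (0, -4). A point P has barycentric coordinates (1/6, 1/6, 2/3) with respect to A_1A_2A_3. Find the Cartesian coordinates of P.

(1/6, -3)

P = (1/6)·A_1 + (1/6)·A_2 + (2/3)·A_3.
x-coordinate: (1/6)·0 + (1/6)·1 + (2/3)·0 = 1/6.
y-coordinate: (1/6)·0 + (1/6)·(-2) + (2/3)·(-4) = -3.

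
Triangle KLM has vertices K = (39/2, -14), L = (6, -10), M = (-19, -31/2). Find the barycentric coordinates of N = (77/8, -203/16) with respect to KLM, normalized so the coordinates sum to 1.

Signed area of the reference triangle: [KLM] = ½·((39/2)·(-10−(-31/2)) + 6·(-31/2−(-14)) + (-19)·(-14−(-10))) = ½·(429/4 − 9 + 76) = 697/8.
[NLM] = ½·((77/8)·(-10−(-31/2)) + 6·(-31/2−(-203/16)) + (-19)·(-203/16−(-10))) = ½·(847/16 − 135/8 + 817/16) = 697/16, so the K-coordinate is (697/16)/(697/8) = 1/2.
[KNM] = ½·((39/2)·(-203/16−(-31/2)) + (77/8)·(-31/2−(-14)) + (-19)·(-14−(-203/16))) = ½·(1755/32 − 231/16 + 399/16) = 2091/64, so the L-coordinate is 3/8.
[KLN] = ½·((39/2)·(-10−(-203/16)) + 6·(-203/16−(-14)) + (77/8)·(-14−(-10))) = ½·(1677/32 + 63/8 − 77/2) = 697/64, so the M-coordinate is 1/8.
Check: 1/2 + 3/8 + 1/8 = 1.

(1/2, 3/8, 1/8)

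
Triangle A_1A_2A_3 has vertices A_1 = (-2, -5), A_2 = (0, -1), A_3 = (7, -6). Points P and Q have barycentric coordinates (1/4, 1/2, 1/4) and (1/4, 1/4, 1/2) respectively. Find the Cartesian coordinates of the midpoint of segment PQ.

(17/8, -31/8)

Barycentric coordinates of the midpoint are the average: (1/4, 3/8, 3/8).
Converting: (1/4)·A_1 + (3/8)·A_2 + (3/8)·A_3 = (17/8, -31/8).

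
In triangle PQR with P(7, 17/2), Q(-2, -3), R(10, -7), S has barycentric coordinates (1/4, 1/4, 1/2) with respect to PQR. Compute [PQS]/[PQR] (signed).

The signed ratio [PQS]/[PQR] equals the barycentric coordinate of S at vertex R, which is 1/2.

1/2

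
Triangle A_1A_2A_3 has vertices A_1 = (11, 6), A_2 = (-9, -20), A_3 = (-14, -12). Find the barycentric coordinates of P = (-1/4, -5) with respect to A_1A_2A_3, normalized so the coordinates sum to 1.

(1/2, 1/4, 1/4)

Signed area of the reference triangle: [A_1A_2A_3] = ½·(11·(-20−(-12)) + (-9)·(-12−6) + (-14)·(6−(-20))) = ½·(-88 + 162 − 364) = -145.
[PA_2A_3] = ½·((-1/4)·(-20−(-12)) + (-9)·(-12−(-5)) + (-14)·(-5−(-20))) = ½·(2 + 63 − 210) = -145/2, so the A_1-coordinate is (-145/2)/(-145) = 1/2.
[A_1PA_3] = ½·(11·(-5−(-12)) + (-1/4)·(-12−6) + (-14)·(6−(-5))) = ½·(77 + 9/2 − 154) = -145/4, so the A_2-coordinate is 1/4.
[A_1A_2P] = ½·(11·(-20−(-5)) + (-9)·(-5−6) + (-1/4)·(6−(-20))) = ½·(-165 + 99 − 13/2) = -145/4, so the A_3-coordinate is 1/4.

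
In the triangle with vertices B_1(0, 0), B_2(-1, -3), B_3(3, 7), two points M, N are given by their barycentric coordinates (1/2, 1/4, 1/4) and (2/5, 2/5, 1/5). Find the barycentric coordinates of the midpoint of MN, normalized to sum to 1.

Since both coordinate triples sum to 1, the midpoint's barycentrics are the componentwise average.
(1/2+2/5)/2 = 9/20; similarly 13/40 and 9/40.

(9/20, 13/40, 9/40)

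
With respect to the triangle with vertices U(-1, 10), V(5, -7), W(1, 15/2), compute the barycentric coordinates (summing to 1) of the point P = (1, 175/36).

Signed area of the reference triangle: [UVW] = ½·((-1)·(-7−(15/2)) + 5·(15/2−10) + 1·(10−(-7))) = ½·(29/2 − 25/2 + 17) = 19/2.
[PVW] = ½·(1·(-7−(15/2)) + 5·(15/2−(175/36)) + 1·(175/36−(-7))) = ½·(-29/2 + 475/36 + 427/36) = 95/18, so the U-coordinate is (95/18)/(19/2) = 5/9.
[UPW] = ½·((-1)·(175/36−(15/2)) + 1·(15/2−10) + 1·(10−(175/36))) = ½·(95/36 − 5/2 + 185/36) = 95/36, so the V-coordinate is 5/18.
[UVP] = ½·((-1)·(-7−(175/36)) + 5·(175/36−10) + 1·(10−(-7))) = ½·(427/36 − 925/36 + 17) = 19/12, so the W-coordinate is 1/6.
Check: 5/9 + 5/18 + 1/6 = 1.

(5/9, 5/18, 1/6)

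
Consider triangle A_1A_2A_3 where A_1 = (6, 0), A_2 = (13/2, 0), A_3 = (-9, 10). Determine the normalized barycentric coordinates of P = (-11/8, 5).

Signed area of the reference triangle: [A_1A_2A_3] = ½·(6·(0−10) + (13/2)·(10−0) + (-9)·(0−0)) = ½·(-60 + 65 + 0) = 5/2.
[PA_2A_3] = ½·((-11/8)·(0−10) + (13/2)·(10−5) + (-9)·(5−0)) = ½·(55/4 + 65/2 − 45) = 5/8, so the A_1-coordinate is (5/8)/(5/2) = 1/4.
[A_1PA_3] = ½·(6·(5−10) + (-11/8)·(10−0) + (-9)·(0−5)) = ½·(-30 − 55/4 + 45) = 5/8, so the A_2-coordinate is 1/4.
[A_1A_2P] = ½·(6·(0−5) + (13/2)·(5−0) + (-11/8)·(0−0)) = ½·(-30 + 65/2 + 0) = 5/4, so the A_3-coordinate is 1/2.
Check: 1/4 + 1/4 + 1/2 = 1.

(1/4, 1/4, 1/2)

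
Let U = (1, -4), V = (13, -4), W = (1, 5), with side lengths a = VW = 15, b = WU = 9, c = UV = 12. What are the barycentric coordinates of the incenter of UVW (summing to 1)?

The incenter has barycentric coordinates proportional to the opposite side lengths: (15 : 9 : 12).
Normalizing by 15+9+12 = 36 gives (5/12, 1/4, 1/3).

(5/12, 1/4, 1/3)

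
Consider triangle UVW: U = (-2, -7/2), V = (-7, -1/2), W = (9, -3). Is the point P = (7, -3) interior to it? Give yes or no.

yes

Barycentric coordinates of P: (10/71, 2/71, 59/71).
The three coordinates are positive, positive, positive; a point is interior exactly when all three are positive.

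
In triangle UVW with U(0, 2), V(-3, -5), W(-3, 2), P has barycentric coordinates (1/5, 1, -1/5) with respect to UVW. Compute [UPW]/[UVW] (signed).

1

The signed ratio [UPW]/[UVW] equals the barycentric coordinate of P at vertex V, which is 1.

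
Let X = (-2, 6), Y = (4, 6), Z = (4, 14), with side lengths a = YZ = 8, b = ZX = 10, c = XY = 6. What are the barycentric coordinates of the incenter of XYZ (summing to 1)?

(1/3, 5/12, 1/4)

The incenter has barycentric coordinates proportional to the opposite side lengths: (8 : 10 : 6).
Normalizing by 8+10+6 = 24 gives (1/3, 5/12, 1/4).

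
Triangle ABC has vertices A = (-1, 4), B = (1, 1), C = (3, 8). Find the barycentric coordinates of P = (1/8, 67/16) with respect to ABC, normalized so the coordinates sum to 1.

Signed area of the reference triangle: [ABC] = ½·((-1)·(1−8) + 1·(8−4) + 3·(4−1)) = ½·(7 + 4 + 9) = 10.
[PBC] = ½·((1/8)·(1−8) + 1·(8−(67/16)) + 3·(67/16−1)) = ½·(-7/8 + 61/16 + 153/16) = 25/4, so the A-coordinate is (25/4)/10 = 5/8.
[APC] = ½·((-1)·(67/16−8) + (1/8)·(8−4) + 3·(4−(67/16))) = ½·(61/16 + 1/2 − 9/16) = 15/8, so the B-coordinate is 3/16.
[ABP] = ½·((-1)·(1−(67/16)) + 1·(67/16−4) + (1/8)·(4−1)) = ½·(51/16 + 3/16 + 3/8) = 15/8, so the C-coordinate is 3/16.

(5/8, 3/16, 3/16)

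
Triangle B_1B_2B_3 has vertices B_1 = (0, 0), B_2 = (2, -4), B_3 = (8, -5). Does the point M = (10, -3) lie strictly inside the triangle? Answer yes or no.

no

Barycentric coordinates of M: (7/11, -13/11, 17/11).
The three coordinates are positive, negative, positive; a point is interior exactly when all three are positive.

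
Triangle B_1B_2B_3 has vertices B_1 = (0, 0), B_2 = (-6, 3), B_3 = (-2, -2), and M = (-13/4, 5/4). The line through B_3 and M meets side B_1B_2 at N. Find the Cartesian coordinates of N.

(-24/7, 12/7)

Barycentric coordinates of M with respect to B_1B_2B_3: (3/8, 1/2, 1/8).
On side B_1B_2 the B_3-coordinate is zero; dropping M's B_3-weight 1/8 and renormalizing the remaining 3/8 : 1/2 gives weights 3/7, 4/7 on B_1, B_2.
N = (3/7)·(0, 0) + (4/7)·(-6, 3) = (-24/7, 12/7).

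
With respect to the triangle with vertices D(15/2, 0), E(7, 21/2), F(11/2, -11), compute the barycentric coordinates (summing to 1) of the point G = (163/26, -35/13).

(2/13, 4/13, 7/13)

Signed area of the reference triangle: [DEF] = ½·((15/2)·(21/2−(-11)) + 7·(-11−0) + (11/2)·(0−(21/2))) = ½·(645/4 − 77 − 231/4) = 53/4.
[GEF] = ½·((163/26)·(21/2−(-11)) + 7·(-11−(-35/13)) + (11/2)·(-35/13−(21/2))) = ½·(7009/52 − 756/13 − 3773/52) = 53/26, so the D-coordinate is (53/26)/(53/4) = 2/13.
[DGF] = ½·((15/2)·(-35/13−(-11)) + (163/26)·(-11−0) + (11/2)·(0−(-35/13))) = ½·(810/13 − 1793/26 + 385/26) = 53/13, so the E-coordinate is 4/13.
[DEG] = ½·((15/2)·(21/2−(-35/13)) + 7·(-35/13−0) + (163/26)·(0−(21/2))) = ½·(5145/52 − 245/13 − 3423/52) = 371/52, so the F-coordinate is 7/13.
Check: 2/13 + 4/13 + 7/13 = 1.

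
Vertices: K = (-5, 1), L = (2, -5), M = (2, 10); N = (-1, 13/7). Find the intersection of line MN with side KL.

(-11/5, -7/5)

Barycentric coordinates of N with respect to KLM: (3/7, 2/7, 2/7).
On side KL the M-coordinate is zero; dropping N's M-weight 2/7 and renormalizing the remaining 3/7 : 2/7 gives weights 3/5, 2/5 on K, L.
J = (3/5)·(-5, 1) + (2/5)·(2, -5) = (-11/5, -7/5).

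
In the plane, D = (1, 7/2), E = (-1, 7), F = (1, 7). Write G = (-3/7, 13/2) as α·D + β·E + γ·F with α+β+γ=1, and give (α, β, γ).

Signed area of the reference triangle: [DEF] = ½·(1·(7−7) + (-1)·(7−(7/2)) + 1·(7/2−7)) = ½·(0 − 7/2 − 7/2) = -7/2.
[GEF] = ½·((-3/7)·(7−7) + (-1)·(7−(13/2)) + 1·(13/2−7)) = ½·(0 − 1/2 − 1/2) = -1/2, so the D-coordinate is (-1/2)/(-7/2) = 1/7.
[DGF] = ½·(1·(13/2−7) + (-3/7)·(7−(7/2)) + 1·(7/2−(13/2))) = ½·(-1/2 − 3/2 − 3) = -5/2, so the E-coordinate is 5/7.
[DEG] = ½·(1·(7−(13/2)) + (-1)·(13/2−(7/2)) + (-3/7)·(7/2−7)) = ½·(1/2 − 3 + 3/2) = -1/2, so the F-coordinate is 1/7.
Check: 1/7 + 5/7 + 1/7 = 1.

(1/7, 5/7, 1/7)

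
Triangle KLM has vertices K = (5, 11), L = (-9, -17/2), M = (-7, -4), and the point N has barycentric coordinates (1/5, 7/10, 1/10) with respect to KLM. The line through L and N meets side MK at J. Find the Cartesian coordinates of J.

Line LN meets MK where the L-coordinate vanishes; zeroing N's L-weight and renormalizing leaves M, K-weights 1/10 : 1/5 → (1/3, 2/3).
So J = (1/3)·M + (2/3)·K = (1, 6).

(1, 6)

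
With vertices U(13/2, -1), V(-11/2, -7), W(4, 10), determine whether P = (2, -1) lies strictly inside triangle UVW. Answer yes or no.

Barycentric coordinates of P: (47/98, 33/98, 9/49).
The three coordinates are positive, positive, positive; a point is interior exactly when all three are positive.

yes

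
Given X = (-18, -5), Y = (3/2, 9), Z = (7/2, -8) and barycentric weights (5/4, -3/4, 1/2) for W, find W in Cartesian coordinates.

W = (5/4)·X + (-3/4)·Y + (1/2)·Z.
x-coordinate: (5/4)·(-18) + (-3/4)·(3/2) + (1/2)·(7/2) = -175/8.
y-coordinate: (5/4)·(-5) + (-3/4)·9 + (1/2)·(-8) = -17.

(-175/8, -17)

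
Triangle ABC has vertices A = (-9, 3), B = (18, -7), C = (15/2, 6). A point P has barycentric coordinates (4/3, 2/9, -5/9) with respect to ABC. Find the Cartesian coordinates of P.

P = (4/3)·A + (2/9)·B + (-5/9)·C.
x-coordinate: (4/3)·(-9) + (2/9)·18 + (-5/9)·(15/2) = -73/6.
y-coordinate: (4/3)·3 + (2/9)·(-7) + (-5/9)·6 = -8/9.

(-73/6, -8/9)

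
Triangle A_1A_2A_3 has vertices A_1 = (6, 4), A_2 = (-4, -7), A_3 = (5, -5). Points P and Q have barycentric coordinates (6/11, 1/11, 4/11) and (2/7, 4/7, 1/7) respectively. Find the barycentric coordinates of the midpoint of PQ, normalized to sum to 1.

(32/77, 51/154, 39/154)

Since both coordinate triples sum to 1, the midpoint's barycentrics are the componentwise average.
(6/11+2/7)/2 = 32/77; similarly 51/154 and 39/154.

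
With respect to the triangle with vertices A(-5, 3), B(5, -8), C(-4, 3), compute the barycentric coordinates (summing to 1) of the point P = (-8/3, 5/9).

Signed area of the reference triangle: [ABC] = ½·((-5)·(-8−3) + 5·(3−3) + (-4)·(3−(-8))) = ½·(55 + 0 − 44) = 11/2.
[PBC] = ½·((-8/3)·(-8−3) + 5·(3−(5/9)) + (-4)·(5/9−(-8))) = ½·(88/3 + 110/9 − 308/9) = 11/3, so the A-coordinate is (11/3)/(11/2) = 2/3.
[APC] = ½·((-5)·(5/9−3) + (-8/3)·(3−3) + (-4)·(3−(5/9))) = ½·(110/9 + 0 − 88/9) = 11/9, so the B-coordinate is 2/9.
[ABP] = ½·((-5)·(-8−(5/9)) + 5·(5/9−3) + (-8/3)·(3−(-8))) = ½·(385/9 − 110/9 − 88/3) = 11/18, so the C-coordinate is 1/9.
Check: 2/3 + 2/9 + 1/9 = 1.

(2/3, 2/9, 1/9)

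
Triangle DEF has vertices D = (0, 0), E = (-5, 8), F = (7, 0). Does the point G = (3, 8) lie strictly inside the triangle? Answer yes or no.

no

Barycentric coordinates of G: (-8/7, 1, 8/7).
The three coordinates are negative, positive, positive; a point is interior exactly when all three are positive.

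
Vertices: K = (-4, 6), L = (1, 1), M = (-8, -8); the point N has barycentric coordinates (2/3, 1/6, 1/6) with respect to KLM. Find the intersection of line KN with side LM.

Line KN meets LM where the K-coordinate vanishes; zeroing N's K-weight and renormalizing leaves L, M-weights 1/6 : 1/6 → (1/2, 1/2).
So J = (1/2)·L + (1/2)·M = (-7/2, -7/2).

(-7/2, -7/2)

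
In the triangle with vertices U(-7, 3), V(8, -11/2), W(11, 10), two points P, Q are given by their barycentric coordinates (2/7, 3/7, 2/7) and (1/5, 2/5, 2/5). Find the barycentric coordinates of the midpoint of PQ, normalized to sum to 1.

Since both coordinate triples sum to 1, the midpoint's barycentrics are the componentwise average.
(2/7+1/5)/2 = 17/70; similarly 29/70 and 12/35.

(17/70, 29/70, 12/35)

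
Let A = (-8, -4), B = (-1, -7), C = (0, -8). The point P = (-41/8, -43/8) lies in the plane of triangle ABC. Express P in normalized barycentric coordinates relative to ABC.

Signed area of the reference triangle: [ABC] = ½·((-8)·(-7−(-8)) + (-1)·(-8−(-4)) + 0·(-4−(-7))) = ½·(-8 + 4 + 0) = -2.
[PBC] = ½·((-41/8)·(-7−(-8)) + (-1)·(-8−(-43/8)) + 0·(-43/8−(-7))) = ½·(-41/8 + 21/8 + 0) = -5/4, so the A-coordinate is (-5/4)/(-2) = 5/8.
[APC] = ½·((-8)·(-43/8−(-8)) + (-41/8)·(-8−(-4)) + 0·(-4−(-43/8))) = ½·(-21 + 41/2 + 0) = -1/4, so the B-coordinate is 1/8.
[ABP] = ½·((-8)·(-7−(-43/8)) + (-1)·(-43/8−(-4)) + (-41/8)·(-4−(-7))) = ½·(13 + 11/8 − 123/8) = -1/2, so the C-coordinate is 1/4.

(5/8, 1/8, 1/4)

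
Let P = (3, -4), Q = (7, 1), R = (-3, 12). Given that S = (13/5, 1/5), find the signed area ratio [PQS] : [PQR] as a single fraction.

[PQR] = ½·(3·(1−12) + 7·(12−(-4)) + (-3)·(-4−1)) = ½·(-33 + 112 + 15) = 47.
[PQS] = ½·(3·(1−(1/5)) + 7·(1/5−(-4)) + (13/5)·(-4−1)) = ½·(12/5 + 147/5 − 13) = 47/5, so the ratio is (47/5)/47 = 1/5.

1/5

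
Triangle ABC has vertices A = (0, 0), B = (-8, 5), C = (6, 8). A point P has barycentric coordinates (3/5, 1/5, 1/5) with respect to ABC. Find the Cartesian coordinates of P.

P = (3/5)·A + (1/5)·B + (1/5)·C.
x-coordinate: (3/5)·0 + (1/5)·(-8) + (1/5)·6 = -2/5.
y-coordinate: (3/5)·0 + (1/5)·5 + (1/5)·8 = 13/5.

(-2/5, 13/5)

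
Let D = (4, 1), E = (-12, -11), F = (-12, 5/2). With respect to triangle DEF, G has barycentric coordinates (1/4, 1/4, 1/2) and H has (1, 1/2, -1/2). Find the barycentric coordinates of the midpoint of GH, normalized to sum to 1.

(5/8, 3/8, 0)

Since both coordinate triples sum to 1, the midpoint's barycentrics are the componentwise average.
(1/4+1)/2 = 5/8; similarly 3/8 and 0.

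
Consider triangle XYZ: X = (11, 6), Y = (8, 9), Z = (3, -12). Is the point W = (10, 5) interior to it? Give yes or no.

yes

Barycentric coordinates of W: (31/39, 5/39, 1/13).
The three coordinates are positive, positive, positive; a point is interior exactly when all three are positive.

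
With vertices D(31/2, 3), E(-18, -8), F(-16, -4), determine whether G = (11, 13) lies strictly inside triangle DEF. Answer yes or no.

no

Barycentric coordinates of G: (37/56, -99/32, 769/224).
The three coordinates are positive, negative, positive; a point is interior exactly when all three are positive.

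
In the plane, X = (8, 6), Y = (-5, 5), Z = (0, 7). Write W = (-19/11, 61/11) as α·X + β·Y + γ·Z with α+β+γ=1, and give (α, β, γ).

Signed area of the reference triangle: [XYZ] = ½·(8·(5−7) + (-5)·(7−6) + 0·(6−5)) = ½·(-16 − 5 + 0) = -21/2.
[WYZ] = ½·((-19/11)·(5−7) + (-5)·(7−(61/11)) + 0·(61/11−5)) = ½·(38/11 − 80/11 + 0) = -21/11, so the X-coordinate is (-21/11)/(-21/2) = 2/11.
[XWZ] = ½·(8·(61/11−7) + (-19/11)·(7−6) + 0·(6−(61/11))) = ½·(-128/11 − 19/11 + 0) = -147/22, so the Y-coordinate is 7/11.
[XYW] = ½·(8·(5−(61/11)) + (-5)·(61/11−6) + (-19/11)·(6−5)) = ½·(-48/11 + 25/11 − 19/11) = -21/11, so the Z-coordinate is 2/11.

(2/11, 7/11, 2/11)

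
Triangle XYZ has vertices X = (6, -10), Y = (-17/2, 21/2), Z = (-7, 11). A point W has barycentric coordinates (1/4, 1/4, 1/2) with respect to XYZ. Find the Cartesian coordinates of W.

(-33/8, 45/8)

W = (1/4)·X + (1/4)·Y + (1/2)·Z.
x-coordinate: (1/4)·6 + (1/4)·(-17/2) + (1/2)·(-7) = -33/8.
y-coordinate: (1/4)·(-10) + (1/4)·(21/2) + (1/2)·11 = 45/8.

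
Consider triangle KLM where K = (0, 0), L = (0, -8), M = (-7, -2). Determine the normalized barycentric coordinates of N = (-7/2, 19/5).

Signed area of the reference triangle: [KLM] = ½·(0·(-8−(-2)) + 0·(-2−0) + (-7)·(0−(-8))) = ½·(0 + 0 − 56) = -28.
[NLM] = ½·((-7/2)·(-8−(-2)) + 0·(-2−(19/5)) + (-7)·(19/5−(-8))) = ½·(21 + 0 − 413/5) = -154/5, so the K-coordinate is (-154/5)/(-28) = 11/10.
[KNM] = ½·(0·(19/5−(-2)) + (-7/2)·(-2−0) + (-7)·(0−(19/5))) = ½·(0 + 7 + 133/5) = 84/5, so the L-coordinate is -3/5.
[KLN] = ½·(0·(-8−(19/5)) + 0·(19/5−0) + (-7/2)·(0−(-8))) = ½·(0 + 0 − 28) = -14, so the M-coordinate is 1/2.

(11/10, -3/5, 1/2)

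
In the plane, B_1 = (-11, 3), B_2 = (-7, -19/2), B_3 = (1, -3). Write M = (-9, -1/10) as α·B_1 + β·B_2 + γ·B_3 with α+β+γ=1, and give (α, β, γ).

Signed area of the reference triangle: [B_1B_2B_3] = ½·((-11)·(-19/2−(-3)) + (-7)·(-3−3) + 1·(3−(-19/2))) = ½·(143/2 + 42 + 25/2) = 63.
[MB_2B_3] = ½·((-9)·(-19/2−(-3)) + (-7)·(-3−(-1/10)) + 1·(-1/10−(-19/2))) = ½·(117/2 + 203/10 + 47/5) = 441/10, so the B_1-coordinate is (441/10)/63 = 7/10.
[B_1MB_3] = ½·((-11)·(-1/10−(-3)) + (-9)·(-3−3) + 1·(3−(-1/10))) = ½·(-319/10 + 54 + 31/10) = 63/5, so the B_2-coordinate is 1/5.
[B_1B_2M] = ½·((-11)·(-19/2−(-1/10)) + (-7)·(-1/10−3) + (-9)·(3−(-19/2))) = ½·(517/5 + 217/10 − 225/2) = 63/10, so the B_3-coordinate is 1/10.
Check: 7/10 + 1/5 + 1/10 = 1.

(7/10, 1/5, 1/10)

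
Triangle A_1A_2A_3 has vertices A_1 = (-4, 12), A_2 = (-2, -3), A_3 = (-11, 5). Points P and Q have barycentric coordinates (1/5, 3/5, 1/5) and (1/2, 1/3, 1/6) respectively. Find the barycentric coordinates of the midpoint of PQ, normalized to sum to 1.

(7/20, 7/15, 11/60)

Since both coordinate triples sum to 1, the midpoint's barycentrics are the componentwise average.
(1/5+1/2)/2 = 7/20; similarly 7/15 and 11/60.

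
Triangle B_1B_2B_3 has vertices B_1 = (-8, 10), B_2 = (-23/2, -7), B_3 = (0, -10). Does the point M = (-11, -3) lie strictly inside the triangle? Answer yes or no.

no

Barycentric coordinates of M: (95/412, 82/103, -11/412).
The three coordinates are positive, positive, negative; a point is interior exactly when all three are positive.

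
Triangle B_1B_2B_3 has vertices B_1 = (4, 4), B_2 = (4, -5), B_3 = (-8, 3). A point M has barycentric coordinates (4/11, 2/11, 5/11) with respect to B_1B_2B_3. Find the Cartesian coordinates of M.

(-16/11, 21/11)

M = (4/11)·B_1 + (2/11)·B_2 + (5/11)·B_3.
x-coordinate: (4/11)·4 + (2/11)·4 + (5/11)·(-8) = -16/11.
y-coordinate: (4/11)·4 + (2/11)·(-5) + (5/11)·3 = 21/11.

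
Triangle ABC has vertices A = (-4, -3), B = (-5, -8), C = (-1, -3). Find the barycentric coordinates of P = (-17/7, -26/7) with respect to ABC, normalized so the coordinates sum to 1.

(2/7, 1/7, 4/7)

Signed area of the reference triangle: [ABC] = ½·((-4)·(-8−(-3)) + (-5)·(-3−(-3)) + (-1)·(-3−(-8))) = ½·(20 + 0 − 5) = 15/2.
[PBC] = ½·((-17/7)·(-8−(-3)) + (-5)·(-3−(-26/7)) + (-1)·(-26/7−(-8))) = ½·(85/7 − 25/7 − 30/7) = 15/7, so the A-coordinate is (15/7)/(15/2) = 2/7.
[APC] = ½·((-4)·(-26/7−(-3)) + (-17/7)·(-3−(-3)) + (-1)·(-3−(-26/7))) = ½·(20/7 + 0 − 5/7) = 15/14, so the B-coordinate is 1/7.
[ABP] = ½·((-4)·(-8−(-26/7)) + (-5)·(-26/7−(-3)) + (-17/7)·(-3−(-8))) = ½·(120/7 + 25/7 − 85/7) = 30/7, so the C-coordinate is 4/7.
Check: 2/7 + 1/7 + 4/7 = 1.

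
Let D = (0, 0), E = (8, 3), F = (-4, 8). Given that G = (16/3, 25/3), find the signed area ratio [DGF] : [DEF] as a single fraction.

[DEF] = ½·(0·(3−8) + 8·(8−0) + (-4)·(0−3)) = ½·(0 + 64 + 12) = 38.
[DGF] = ½·(0·(25/3−8) + (16/3)·(8−0) + (-4)·(0−(25/3))) = ½·(0 + 128/3 + 100/3) = 38, so the ratio is 38/38 = 1.

1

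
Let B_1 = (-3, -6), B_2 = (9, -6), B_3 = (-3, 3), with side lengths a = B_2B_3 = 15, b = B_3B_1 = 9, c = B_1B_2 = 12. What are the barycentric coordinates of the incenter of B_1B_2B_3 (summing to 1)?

(5/12, 1/4, 1/3)

The incenter has barycentric coordinates proportional to the opposite side lengths: (15 : 9 : 12).
Normalizing by 15+9+12 = 36 gives (5/12, 1/4, 1/3).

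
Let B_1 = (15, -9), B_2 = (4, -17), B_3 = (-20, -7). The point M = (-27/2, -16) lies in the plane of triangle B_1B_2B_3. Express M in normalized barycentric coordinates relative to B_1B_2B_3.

Signed area of the reference triangle: [B_1B_2B_3] = ½·(15·(-17−(-7)) + 4·(-7−(-9)) + (-20)·(-9−(-17))) = ½·(-150 + 8 − 160) = -151.
[MB_2B_3] = ½·((-27/2)·(-17−(-7)) + 4·(-7−(-16)) + (-20)·(-16−(-17))) = ½·(135 + 36 − 20) = 151/2, so the B_1-coordinate is (151/2)/(-151) = -1/2.
[B_1MB_3] = ½·(15·(-16−(-7)) + (-27/2)·(-7−(-9)) + (-20)·(-9−(-16))) = ½·(-135 − 27 − 140) = -151, so the B_2-coordinate is 1.
[B_1B_2M] = ½·(15·(-17−(-16)) + 4·(-16−(-9)) + (-27/2)·(-9−(-17))) = ½·(-15 − 28 − 108) = -151/2, so the B_3-coordinate is 1/2.

(-1/2, 1, 1/2)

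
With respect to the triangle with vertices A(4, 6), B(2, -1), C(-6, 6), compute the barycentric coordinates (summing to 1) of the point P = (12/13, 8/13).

Signed area of the reference triangle: [ABC] = ½·(4·(-1−6) + 2·(6−6) + (-6)·(6−(-1))) = ½·(-28 + 0 − 42) = -35.
[PBC] = ½·((12/13)·(-1−6) + 2·(6−(8/13)) + (-6)·(8/13−(-1))) = ½·(-84/13 + 140/13 − 126/13) = -35/13, so the A-coordinate is (-35/13)/(-35) = 1/13.
[APC] = ½·(4·(8/13−6) + (12/13)·(6−6) + (-6)·(6−(8/13))) = ½·(-280/13 + 0 − 420/13) = -350/13, so the B-coordinate is 10/13.
[ABP] = ½·(4·(-1−(8/13)) + 2·(8/13−6) + (12/13)·(6−(-1))) = ½·(-84/13 − 140/13 + 84/13) = -70/13, so the C-coordinate is 2/13.
Check: 1/13 + 10/13 + 2/13 = 1.

(1/13, 10/13, 2/13)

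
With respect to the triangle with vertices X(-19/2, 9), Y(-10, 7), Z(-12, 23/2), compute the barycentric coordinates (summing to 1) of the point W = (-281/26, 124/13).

(3/13, 4/13, 6/13)

Signed area of the reference triangle: [XYZ] = ½·((-19/2)·(7−(23/2)) + (-10)·(23/2−9) + (-12)·(9−7)) = ½·(171/4 − 25 − 24) = -25/8.
[WYZ] = ½·((-281/26)·(7−(23/2)) + (-10)·(23/2−(124/13)) + (-12)·(124/13−7)) = ½·(2529/52 − 255/13 − 396/13) = -75/104, so the X-coordinate is (-75/104)/(-25/8) = 3/13.
[XWZ] = ½·((-19/2)·(124/13−(23/2)) + (-281/26)·(23/2−9) + (-12)·(9−(124/13))) = ½·(969/52 − 1405/52 + 84/13) = -25/26, so the Y-coordinate is 4/13.
[XYW] = ½·((-19/2)·(7−(124/13)) + (-10)·(124/13−9) + (-281/26)·(9−7)) = ½·(627/26 − 70/13 − 281/13) = -75/52, so the Z-coordinate is 6/13.
Check: 3/13 + 4/13 + 6/13 = 1.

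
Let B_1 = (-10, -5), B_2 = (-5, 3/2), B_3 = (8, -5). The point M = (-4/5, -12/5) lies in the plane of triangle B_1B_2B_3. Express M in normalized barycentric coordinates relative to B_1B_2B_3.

Signed area of the reference triangle: [B_1B_2B_3] = ½·((-10)·(3/2−(-5)) + (-5)·(-5−(-5)) + 8·(-5−(3/2))) = ½·(-65 + 0 − 52) = -117/2.
[MB_2B_3] = ½·((-4/5)·(3/2−(-5)) + (-5)·(-5−(-12/5)) + 8·(-12/5−(3/2))) = ½·(-26/5 + 13 − 156/5) = -117/10, so the B_1-coordinate is (-117/10)/(-117/2) = 1/5.
[B_1MB_3] = ½·((-10)·(-12/5−(-5)) + (-4/5)·(-5−(-5)) + 8·(-5−(-12/5))) = ½·(-26 + 0 − 104/5) = -117/5, so the B_2-coordinate is 2/5.
[B_1B_2M] = ½·((-10)·(3/2−(-12/5)) + (-5)·(-12/5−(-5)) + (-4/5)·(-5−(3/2))) = ½·(-39 − 13 + 26/5) = -117/5, so the B_3-coordinate is 2/5.

(1/5, 2/5, 2/5)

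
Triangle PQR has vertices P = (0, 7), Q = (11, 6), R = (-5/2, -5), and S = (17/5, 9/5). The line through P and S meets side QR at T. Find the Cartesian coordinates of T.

Barycentric coordinates of S with respect to PQR: (1/5, 2/5, 2/5).
On side QR the P-coordinate is zero; dropping S's P-weight 1/5 and renormalizing the remaining 2/5 : 2/5 gives weights 1/2, 1/2 on Q, R.
T = (1/2)·(11, 6) + (1/2)·(-5/2, -5) = (17/4, 1/2).

(17/4, 1/2)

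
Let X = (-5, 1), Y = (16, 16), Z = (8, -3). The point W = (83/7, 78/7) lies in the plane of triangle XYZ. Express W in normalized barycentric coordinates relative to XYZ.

Signed area of the reference triangle: [XYZ] = ½·((-5)·(16−(-3)) + 16·(-3−1) + 8·(1−16)) = ½·(-95 − 64 − 120) = -279/2.
[WYZ] = ½·((83/7)·(16−(-3)) + 16·(-3−(78/7)) + 8·(78/7−16)) = ½·(1577/7 − 1584/7 − 272/7) = -279/14, so the X-coordinate is (-279/14)/(-279/2) = 1/7.
[XWZ] = ½·((-5)·(78/7−(-3)) + (83/7)·(-3−1) + 8·(1−(78/7))) = ½·(-495/7 − 332/7 − 568/7) = -1395/14, so the Y-coordinate is 5/7.
[XYW] = ½·((-5)·(16−(78/7)) + 16·(78/7−1) + (83/7)·(1−16)) = ½·(-170/7 + 1136/7 − 1245/7) = -279/14, so the Z-coordinate is 1/7.
Check: 1/7 + 5/7 + 1/7 = 1.

(1/7, 5/7, 1/7)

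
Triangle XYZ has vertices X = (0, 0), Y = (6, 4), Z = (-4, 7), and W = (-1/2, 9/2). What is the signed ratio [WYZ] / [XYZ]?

1/4

[XYZ] = ½·(0·(4−7) + 6·(7−0) + (-4)·(0−4)) = ½·(0 + 42 + 16) = 29.
[WYZ] = ½·((-1/2)·(4−7) + 6·(7−(9/2)) + (-4)·(9/2−4)) = ½·(3/2 + 15 − 2) = 29/4, so the ratio is (29/4)/29 = 1/4.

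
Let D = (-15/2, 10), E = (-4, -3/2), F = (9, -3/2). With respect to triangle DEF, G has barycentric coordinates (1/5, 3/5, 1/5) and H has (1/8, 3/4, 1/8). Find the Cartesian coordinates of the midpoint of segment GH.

Barycentric coordinates of the midpoint are the average: (13/80, 27/40, 13/80).
Converting: (13/80)·D + (27/40)·E + (13/80)·F = (-393/160, 59/160).

(-393/160, 59/160)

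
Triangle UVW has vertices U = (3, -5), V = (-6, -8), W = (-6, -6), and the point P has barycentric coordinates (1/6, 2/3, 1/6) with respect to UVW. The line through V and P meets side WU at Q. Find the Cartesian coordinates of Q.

Line VP meets WU where the V-coordinate vanishes; zeroing P's V-weight and renormalizing leaves W, U-weights 1/6 : 1/6 → (1/2, 1/2).
So Q = (1/2)·W + (1/2)·U = (-3/2, -11/2).

(-3/2, -11/2)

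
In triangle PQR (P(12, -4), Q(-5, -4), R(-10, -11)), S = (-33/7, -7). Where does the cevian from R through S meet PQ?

Barycentric coordinates of S with respect to PQR: (1/7, 3/7, 3/7).
On side PQ the R-coordinate is zero; dropping S's R-weight 3/7 and renormalizing the remaining 1/7 : 3/7 gives weights 1/4, 3/4 on P, Q.
T = (1/4)·(12, -4) + (3/4)·(-5, -4) = (-3/4, -4).

(-3/4, -4)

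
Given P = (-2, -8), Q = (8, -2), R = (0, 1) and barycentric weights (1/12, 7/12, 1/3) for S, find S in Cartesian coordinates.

(9/2, -3/2)

S = (1/12)·P + (7/12)·Q + (1/3)·R.
x-coordinate: (1/12)·(-2) + (7/12)·8 + (1/3)·0 = 9/2.
y-coordinate: (1/12)·(-8) + (7/12)·(-2) + (1/3)·1 = -3/2.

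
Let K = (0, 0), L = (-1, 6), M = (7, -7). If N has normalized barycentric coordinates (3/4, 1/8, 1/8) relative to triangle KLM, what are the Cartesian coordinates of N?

(3/4, -1/8)

N = (3/4)·K + (1/8)·L + (1/8)·M.
x-coordinate: (3/4)·0 + (1/8)·(-1) + (1/8)·7 = 3/4.
y-coordinate: (3/4)·0 + (1/8)·6 + (1/8)·(-7) = -1/8.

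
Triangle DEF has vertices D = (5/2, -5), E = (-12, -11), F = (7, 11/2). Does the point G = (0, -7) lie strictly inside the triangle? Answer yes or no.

no

Barycentric coordinates of G: (488/501, 23/167, -56/501).
The three coordinates are positive, positive, negative; a point is interior exactly when all three are positive.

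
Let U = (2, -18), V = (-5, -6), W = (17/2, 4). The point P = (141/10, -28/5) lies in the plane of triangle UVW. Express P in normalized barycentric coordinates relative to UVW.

(4/5, -4/5, 1)

Signed area of the reference triangle: [UVW] = ½·(2·(-6−4) + (-5)·(4−(-18)) + (17/2)·(-18−(-6))) = ½·(-20 − 110 − 102) = -116.
[PVW] = ½·((141/10)·(-6−4) + (-5)·(4−(-28/5)) + (17/2)·(-28/5−(-6))) = ½·(-141 − 48 + 17/5) = -464/5, so the U-coordinate is (-464/5)/(-116) = 4/5.
[UPW] = ½·(2·(-28/5−4) + (141/10)·(4−(-18)) + (17/2)·(-18−(-28/5))) = ½·(-96/5 + 1551/5 − 527/5) = 464/5, so the V-coordinate is -4/5.
[UVP] = ½·(2·(-6−(-28/5)) + (-5)·(-28/5−(-18)) + (141/10)·(-18−(-6))) = ½·(-4/5 − 62 − 846/5) = -116, so the W-coordinate is 1.
Check: 4/5 − 4/5 + 1 = 1.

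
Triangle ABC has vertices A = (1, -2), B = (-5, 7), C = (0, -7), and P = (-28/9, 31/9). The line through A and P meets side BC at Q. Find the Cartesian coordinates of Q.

(-30/7, 5)

Barycentric coordinates of P with respect to ABC: (2/9, 2/3, 1/9).
On side BC the A-coordinate is zero; dropping P's A-weight 2/9 and renormalizing the remaining 2/3 : 1/9 gives weights 6/7, 1/7 on B, C.
Q = (6/7)·(-5, 7) + (1/7)·(0, -7) = (-30/7, 5).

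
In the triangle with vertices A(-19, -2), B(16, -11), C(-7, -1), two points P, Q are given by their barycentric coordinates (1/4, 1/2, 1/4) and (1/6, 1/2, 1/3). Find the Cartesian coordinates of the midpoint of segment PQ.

(2, -149/24)

Barycentric coordinates of the midpoint are the average: (5/24, 1/2, 7/24).
Converting: (5/24)·A + (1/2)·B + (7/24)·C = (2, -149/24).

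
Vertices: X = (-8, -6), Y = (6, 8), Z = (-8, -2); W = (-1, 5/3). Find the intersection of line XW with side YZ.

Barycentric coordinates of W with respect to XYZ: (1/3, 1/2, 1/6).
On side YZ the X-coordinate is zero; dropping W's X-weight 1/3 and renormalizing the remaining 1/2 : 1/6 gives weights 3/4, 1/4 on Y, Z.
V = (3/4)·(6, 8) + (1/4)·(-8, -2) = (5/2, 11/2).

(5/2, 11/2)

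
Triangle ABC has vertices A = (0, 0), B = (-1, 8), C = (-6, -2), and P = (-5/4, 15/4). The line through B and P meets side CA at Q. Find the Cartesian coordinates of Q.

(-3/2, -1/2)

Barycentric coordinates of P with respect to ABC: (3/8, 1/2, 1/8).
On side CA the B-coordinate is zero; dropping P's B-weight 1/2 and renormalizing the remaining 1/8 : 3/8 gives weights 1/4, 3/4 on C, A.
Q = (1/4)·(-6, -2) + (3/4)·(0, 0) = (-3/2, -1/2).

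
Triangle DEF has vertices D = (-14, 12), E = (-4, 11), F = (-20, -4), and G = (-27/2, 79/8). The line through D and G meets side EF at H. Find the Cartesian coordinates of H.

(-12, 7/2)

Barycentric coordinates of G with respect to DEF: (3/4, 1/8, 1/8).
On side EF the D-coordinate is zero; dropping G's D-weight 3/4 and renormalizing the remaining 1/8 : 1/8 gives weights 1/2, 1/2 on E, F.
H = (1/2)·(-4, 11) + (1/2)·(-20, -4) = (-12, 7/2).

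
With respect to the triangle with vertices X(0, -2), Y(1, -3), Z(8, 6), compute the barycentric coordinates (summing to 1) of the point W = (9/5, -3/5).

Signed area of the reference triangle: [XYZ] = ½·(0·(-3−6) + 1·(6−(-2)) + 8·(-2−(-3))) = ½·(0 + 8 + 8) = 8.
[WYZ] = ½·((9/5)·(-3−6) + 1·(6−(-3/5)) + 8·(-3/5−(-3))) = ½·(-81/5 + 33/5 + 96/5) = 24/5, so the X-coordinate is (24/5)/8 = 3/5.
[XWZ] = ½·(0·(-3/5−6) + (9/5)·(6−(-2)) + 8·(-2−(-3/5))) = ½·(0 + 72/5 − 56/5) = 8/5, so the Y-coordinate is 1/5.
[XYW] = ½·(0·(-3−(-3/5)) + 1·(-3/5−(-2)) + (9/5)·(-2−(-3))) = ½·(0 + 7/5 + 9/5) = 8/5, so the Z-coordinate is 1/5.
Check: 3/5 + 1/5 + 1/5 = 1.

(3/5, 1/5, 1/5)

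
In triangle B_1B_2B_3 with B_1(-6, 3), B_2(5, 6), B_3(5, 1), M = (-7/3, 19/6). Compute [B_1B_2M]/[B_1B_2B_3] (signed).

1/6

[B_1B_2B_3] = ½·((-6)·(6−1) + 5·(1−3) + 5·(3−6)) = ½·(-30 − 10 − 15) = -55/2.
[B_1B_2M] = ½·((-6)·(6−(19/6)) + 5·(19/6−3) + (-7/3)·(3−6)) = ½·(-17 + 5/6 + 7) = -55/12, so the ratio is (-55/12)/(-55/2) = 1/6.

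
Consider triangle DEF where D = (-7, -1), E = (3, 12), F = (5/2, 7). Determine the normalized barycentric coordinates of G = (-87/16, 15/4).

Signed area of the reference triangle: [DEF] = ½·((-7)·(12−7) + 3·(7−(-1)) + (5/2)·(-1−12)) = ½·(-35 + 24 − 65/2) = -87/4.
[GEF] = ½·((-87/16)·(12−7) + 3·(7−(15/4)) + (5/2)·(15/4−12)) = ½·(-435/16 + 39/4 − 165/8) = -609/32, so the D-coordinate is (-609/32)/(-87/4) = 7/8.
[DGF] = ½·((-7)·(15/4−7) + (-87/16)·(7−(-1)) + (5/2)·(-1−(15/4))) = ½·(91/4 − 87/2 − 95/8) = -261/16, so the E-coordinate is 3/4.
[DEG] = ½·((-7)·(12−(15/4)) + 3·(15/4−(-1)) + (-87/16)·(-1−12)) = ½·(-231/4 + 57/4 + 1131/16) = 435/32, so the F-coordinate is -5/8.
Check: 7/8 + 3/4 − 5/8 = 1.

(7/8, 3/4, -5/8)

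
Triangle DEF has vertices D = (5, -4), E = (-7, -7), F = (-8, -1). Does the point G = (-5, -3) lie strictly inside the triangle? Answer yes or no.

Barycentric coordinates of G: (16/75, 17/75, 14/25).
The three coordinates are positive, positive, positive; a point is interior exactly when all three are positive.

yes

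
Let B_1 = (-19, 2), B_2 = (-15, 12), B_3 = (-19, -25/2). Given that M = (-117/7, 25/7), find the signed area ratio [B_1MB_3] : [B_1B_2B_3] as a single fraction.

[B_1B_2B_3] = ½·((-19)·(12−(-25/2)) + (-15)·(-25/2−2) + (-19)·(2−12)) = ½·(-931/2 + 435/2 + 190) = -29.
[B_1MB_3] = ½·((-19)·(25/7−(-25/2)) + (-117/7)·(-25/2−2) + (-19)·(2−(25/7))) = ½·(-4275/14 + 3393/14 + 209/7) = -116/7, so the ratio is (-116/7)/(-29) = 4/7.

4/7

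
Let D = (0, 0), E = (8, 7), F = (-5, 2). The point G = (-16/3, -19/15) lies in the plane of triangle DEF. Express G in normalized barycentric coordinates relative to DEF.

(4/5, -1/3, 8/15)

Signed area of the reference triangle: [DEF] = ½·(0·(7−2) + 8·(2−0) + (-5)·(0−7)) = ½·(0 + 16 + 35) = 51/2.
[GEF] = ½·((-16/3)·(7−2) + 8·(2−(-19/15)) + (-5)·(-19/15−7)) = ½·(-80/3 + 392/15 + 124/3) = 102/5, so the D-coordinate is (102/5)/(51/2) = 4/5.
[DGF] = ½·(0·(-19/15−2) + (-16/3)·(2−0) + (-5)·(0−(-19/15))) = ½·(0 − 32/3 − 19/3) = -17/2, so the E-coordinate is -1/3.
[DEG] = ½·(0·(7−(-19/15)) + 8·(-19/15−0) + (-16/3)·(0−7)) = ½·(0 − 152/15 + 112/3) = 68/5, so the F-coordinate is 8/15.
Check: 4/5 − 1/3 + 8/15 = 1.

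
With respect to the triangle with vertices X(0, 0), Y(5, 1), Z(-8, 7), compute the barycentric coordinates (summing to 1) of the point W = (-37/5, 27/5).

(2/5, -1/5, 4/5)

Signed area of the reference triangle: [XYZ] = ½·(0·(1−7) + 5·(7−0) + (-8)·(0−1)) = ½·(0 + 35 + 8) = 43/2.
[WYZ] = ½·((-37/5)·(1−7) + 5·(7−(27/5)) + (-8)·(27/5−1)) = ½·(222/5 + 8 − 176/5) = 43/5, so the X-coordinate is (43/5)/(43/2) = 2/5.
[XWZ] = ½·(0·(27/5−7) + (-37/5)·(7−0) + (-8)·(0−(27/5))) = ½·(0 − 259/5 + 216/5) = -43/10, so the Y-coordinate is -1/5.
[XYW] = ½·(0·(1−(27/5)) + 5·(27/5−0) + (-37/5)·(0−1)) = ½·(0 + 27 + 37/5) = 86/5, so the Z-coordinate is 4/5.
Check: 2/5 − 1/5 + 4/5 = 1.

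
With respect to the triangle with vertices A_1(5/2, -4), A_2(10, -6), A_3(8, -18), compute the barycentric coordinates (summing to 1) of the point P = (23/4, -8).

(1/2, 1/4, 1/4)

Signed area of the reference triangle: [A_1A_2A_3] = ½·((5/2)·(-6−(-18)) + 10·(-18−(-4)) + 8·(-4−(-6))) = ½·(30 − 140 + 16) = -47.
[PA_2A_3] = ½·((23/4)·(-6−(-18)) + 10·(-18−(-8)) + 8·(-8−(-6))) = ½·(69 − 100 − 16) = -47/2, so the A_1-coordinate is (-47/2)/(-47) = 1/2.
[A_1PA_3] = ½·((5/2)·(-8−(-18)) + (23/4)·(-18−(-4)) + 8·(-4−(-8))) = ½·(25 − 161/2 + 32) = -47/4, so the A_2-coordinate is 1/4.
[A_1A_2P] = ½·((5/2)·(-6−(-8)) + 10·(-8−(-4)) + (23/4)·(-4−(-6))) = ½·(5 − 40 + 23/2) = -47/4, so the A_3-coordinate is 1/4.
Check: 1/2 + 1/4 + 1/4 = 1.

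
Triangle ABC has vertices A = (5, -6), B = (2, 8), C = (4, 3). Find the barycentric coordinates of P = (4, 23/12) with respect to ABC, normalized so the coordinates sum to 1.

Signed area of the reference triangle: [ABC] = ½·(5·(8−3) + 2·(3−(-6)) + 4·(-6−8)) = ½·(25 + 18 − 56) = -13/2.
[PBC] = ½·(4·(8−3) + 2·(3−(23/12)) + 4·(23/12−8)) = ½·(20 + 13/6 − 73/3) = -13/12, so the A-coordinate is (-13/12)/(-13/2) = 1/6.
[APC] = ½·(5·(23/12−3) + 4·(3−(-6)) + 4·(-6−(23/12))) = ½·(-65/12 + 36 − 95/3) = -13/24, so the B-coordinate is 1/12.
[ABP] = ½·(5·(8−(23/12)) + 2·(23/12−(-6)) + 4·(-6−8)) = ½·(365/12 + 95/6 − 56) = -39/8, so the C-coordinate is 3/4.
Check: 1/6 + 1/12 + 3/4 = 1.

(1/6, 1/12, 3/4)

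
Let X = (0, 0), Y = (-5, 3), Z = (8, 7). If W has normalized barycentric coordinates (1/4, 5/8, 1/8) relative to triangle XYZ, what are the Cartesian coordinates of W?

W = (1/4)·X + (5/8)·Y + (1/8)·Z.
x-coordinate: (1/4)·0 + (5/8)·(-5) + (1/8)·8 = -17/8.
y-coordinate: (1/4)·0 + (5/8)·3 + (1/8)·7 = 11/4.

(-17/8, 11/4)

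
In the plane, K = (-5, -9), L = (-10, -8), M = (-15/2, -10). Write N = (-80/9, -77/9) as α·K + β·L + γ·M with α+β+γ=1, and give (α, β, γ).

(1/9, 2/3, 2/9)

Signed area of the reference triangle: [KLM] = ½·((-5)·(-8−(-10)) + (-10)·(-10−(-9)) + (-15/2)·(-9−(-8))) = ½·(-10 + 10 + 15/2) = 15/4.
[NLM] = ½·((-80/9)·(-8−(-10)) + (-10)·(-10−(-77/9)) + (-15/2)·(-77/9−(-8))) = ½·(-160/9 + 130/9 + 25/6) = 5/12, so the K-coordinate is (5/12)/(15/4) = 1/9.
[KNM] = ½·((-5)·(-77/9−(-10)) + (-80/9)·(-10−(-9)) + (-15/2)·(-9−(-77/9))) = ½·(-65/9 + 80/9 + 10/3) = 5/2, so the L-coordinate is 2/3.
[KLN] = ½·((-5)·(-8−(-77/9)) + (-10)·(-77/9−(-9)) + (-80/9)·(-9−(-8))) = ½·(-25/9 − 40/9 + 80/9) = 5/6, so the M-coordinate is 2/9.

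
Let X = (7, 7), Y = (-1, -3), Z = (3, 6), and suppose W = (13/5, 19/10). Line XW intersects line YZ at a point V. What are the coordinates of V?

Barycentric coordinates of W with respect to XYZ: (2/5, 1/2, 1/10).
On side YZ the X-coordinate is zero; dropping W's X-weight 2/5 and renormalizing the remaining 1/2 : 1/10 gives weights 5/6, 1/6 on Y, Z.
V = (5/6)·(-1, -3) + (1/6)·(3, 6) = (-1/3, -3/2).

(-1/3, -3/2)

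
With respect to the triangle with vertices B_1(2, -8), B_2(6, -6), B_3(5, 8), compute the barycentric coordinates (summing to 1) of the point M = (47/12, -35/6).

(1/2, 5/12, 1/12)

Signed area of the reference triangle: [B_1B_2B_3] = ½·(2·(-6−8) + 6·(8−(-8)) + 5·(-8−(-6))) = ½·(-28 + 96 − 10) = 29.
[MB_2B_3] = ½·((47/12)·(-6−8) + 6·(8−(-35/6)) + 5·(-35/6−(-6))) = ½·(-329/6 + 83 + 5/6) = 29/2, so the B_1-coordinate is (29/2)/29 = 1/2.
[B_1MB_3] = ½·(2·(-35/6−8) + (47/12)·(8−(-8)) + 5·(-8−(-35/6))) = ½·(-83/3 + 188/3 − 65/6) = 145/12, so the B_2-coordinate is 5/12.
[B_1B_2M] = ½·(2·(-6−(-35/6)) + 6·(-35/6−(-8)) + (47/12)·(-8−(-6))) = ½·(-1/3 + 13 − 47/6) = 29/12, so the B_3-coordinate is 1/12.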